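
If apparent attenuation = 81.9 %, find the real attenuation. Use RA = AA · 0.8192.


RA = 81.9 · 0.8192

67.0925 %


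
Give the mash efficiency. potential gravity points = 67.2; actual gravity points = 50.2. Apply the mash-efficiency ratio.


efficiency = actual / potential × 100
efficiency = 50.2 / 67.2 × 100

74.7024 %


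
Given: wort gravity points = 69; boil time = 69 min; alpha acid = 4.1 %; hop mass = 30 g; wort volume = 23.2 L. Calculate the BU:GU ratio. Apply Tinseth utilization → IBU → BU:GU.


U = 1.65·0.000125^(GP/1000)·(1−e^(−0.04t))/4.15;  IBU = (α/100)·m·U·1000/V;  BU:GU = IBU/GP
U = 1.65·0.000125^(69/1000)·(1−e^(−0.04·69))/4.15 = 0.2003
IBU = (4.1/100)·30·0.2003·1000/23.2 = 10.6205
BU:GU = 10.6205/69

0.1539


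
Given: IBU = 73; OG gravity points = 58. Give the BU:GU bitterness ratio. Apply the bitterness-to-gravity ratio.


BU:GU = IBU / OG_points
BU:GU = 73 / 58

1.2586


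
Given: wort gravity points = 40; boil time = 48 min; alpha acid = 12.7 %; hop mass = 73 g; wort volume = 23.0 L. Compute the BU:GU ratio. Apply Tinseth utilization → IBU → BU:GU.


U = 1.65·0.000125^(GP/1000)·(1−e^(−0.04t))/4.15;  IBU = (α/100)·m·U·1000/V;  BU:GU = IBU/GP
U = 1.65·0.000125^(40/1000)·(1−e^(−0.04·48))/4.15 = 0.2368
IBU = (12.7/100)·73·0.2368·1000/23.0 = 95.4685
BU:GU = 95.4685/40

2.3867


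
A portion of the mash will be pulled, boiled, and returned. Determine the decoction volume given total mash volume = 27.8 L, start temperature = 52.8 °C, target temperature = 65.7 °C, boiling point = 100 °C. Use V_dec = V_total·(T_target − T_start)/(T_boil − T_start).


V_dec = 27.8·(65.7 − 52.8)/(100 − 52.8)

7.5979 L


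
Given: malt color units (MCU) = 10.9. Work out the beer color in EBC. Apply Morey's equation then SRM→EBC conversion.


SRM = 1.4922·MCU^0.6859;  EBC = SRM·1.97
SRM = 1.4922·10.9^0.6859 = 7.6806
EBC = 7.6806·1.97

15.1309 EBC


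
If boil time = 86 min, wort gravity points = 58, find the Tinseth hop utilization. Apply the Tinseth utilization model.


U = 1.65·0.000125^(GP/1000) · (1 − e^(−0.04·t))/4.15
bigness = 1.65·0.000125^(58/1000) = 0.9797
boil_factor = (1 − e^(−0.04·86))/4.15 = 0.2332
U = 0.9797 · 0.2332

0.2285


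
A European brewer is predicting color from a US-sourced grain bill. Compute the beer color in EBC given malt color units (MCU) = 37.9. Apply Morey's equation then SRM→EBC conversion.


SRM = 1.4922·MCU^0.6859;  EBC = SRM·1.97
SRM = 1.4922·37.9^0.6859 = 18.0558
EBC = 18.0558·1.97

35.5698 EBC


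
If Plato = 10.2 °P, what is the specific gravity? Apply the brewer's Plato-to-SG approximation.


SG = 259/(259 − P)
SG = 259/(259 − 10.2)

1.0410


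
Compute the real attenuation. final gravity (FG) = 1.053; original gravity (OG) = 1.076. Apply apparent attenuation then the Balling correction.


AA = (OG−FG)/(OG−1)·100;  RA = AA·0.8192
AA = (1.076 − 1.053)/(1.076 − 1)·100 = 30.2632
RA = 30.2632·0.8192

24.7916 %


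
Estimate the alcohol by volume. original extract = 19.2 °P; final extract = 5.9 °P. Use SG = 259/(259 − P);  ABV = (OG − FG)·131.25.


OG = 259/(259 − 19.2) = 1.0801
FG = 259/(259 − 5.9) = 1.0233
ABV = (1.0801 − 1.0233)·131.25

7.4492 % ABV


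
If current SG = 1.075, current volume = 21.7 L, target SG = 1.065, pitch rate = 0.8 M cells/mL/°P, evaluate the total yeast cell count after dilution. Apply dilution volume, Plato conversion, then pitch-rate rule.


V_w = V·((SG_c−1)/(SG_t−1)−1);  °P = 259 − 259/SG_t;  cells = rate·(V+V_w)·°P
V_w = 21.7·((1.075−1)/(1.065−1)−1) = 3.3385
V_final = 21.7 + 3.3385 = 25.0385
°P = 259 − 259/1.065 = 15.8075
cells = 0.8·25.0385·15.8075

316.6366 billion cells


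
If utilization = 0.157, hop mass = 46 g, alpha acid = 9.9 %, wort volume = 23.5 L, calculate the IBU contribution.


IBU = (α/100)·mass·U·1000 / V
IBU = (9.9/100)·46·0.157·1000 / 23.5

30.4246 IBU


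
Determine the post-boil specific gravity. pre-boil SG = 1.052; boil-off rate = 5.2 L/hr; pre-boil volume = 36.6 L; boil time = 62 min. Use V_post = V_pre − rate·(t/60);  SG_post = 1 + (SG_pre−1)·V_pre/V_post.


V_post = 36.6 − 5.2·(62/60) = 31.2267
SG_post = 1 + (1.052 − 1)·36.6/31.2267

1.0609


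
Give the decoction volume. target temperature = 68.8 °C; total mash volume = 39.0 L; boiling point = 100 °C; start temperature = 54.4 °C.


V_dec = V_total·(T_target − T_start)/(T_boil − T_start)
V_dec = 39.0·(68.8 − 54.4)/(100 − 54.4)

12.3158 L


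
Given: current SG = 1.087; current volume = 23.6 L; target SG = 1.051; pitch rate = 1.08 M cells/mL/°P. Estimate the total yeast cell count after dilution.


V_w = V·((SG_c−1)/(SG_t−1)−1);  °P = 259 − 259/SG_t;  cells = rate·(V+V_w)·°P
V_w = 23.6·((1.087−1)/(1.051−1)−1) = 16.6588
V_final = 23.6 + 16.6588 = 40.2588
°P = 259 − 259/1.051 = 12.5680
cells = 1.08·40.2588·12.5680

546.4520 billion cells


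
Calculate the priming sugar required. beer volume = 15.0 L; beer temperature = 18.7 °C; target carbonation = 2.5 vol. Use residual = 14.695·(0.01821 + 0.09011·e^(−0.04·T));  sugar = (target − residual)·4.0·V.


residual = 14.695·(0.01821 + 0.09011·e^(−0.04·18.7)) = 0.8943
sugar = (2.5 − 0.8943)·4.0·15.0

96.3396 g


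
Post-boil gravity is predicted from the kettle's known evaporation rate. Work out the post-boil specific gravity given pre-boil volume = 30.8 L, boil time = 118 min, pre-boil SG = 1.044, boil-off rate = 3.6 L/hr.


V_post = V_pre − rate·(t/60);  SG_post = 1 + (SG_pre−1)·V_pre/V_post
V_post = 30.8 − 3.6·(118/60) = 23.7200
SG_post = 1 + (1.044 − 1)·30.8/23.7200

1.0571


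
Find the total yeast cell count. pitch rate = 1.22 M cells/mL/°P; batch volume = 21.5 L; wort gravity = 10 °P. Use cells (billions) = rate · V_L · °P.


cells = 1.22 · 21.5 · 10

262.3000 billion cells


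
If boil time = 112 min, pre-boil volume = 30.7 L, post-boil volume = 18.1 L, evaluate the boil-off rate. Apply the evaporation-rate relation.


rate = (V_pre − V_post) / (t_min/60)
rate = (30.7 − 18.1) / (112/60)

6.7500 L/hr


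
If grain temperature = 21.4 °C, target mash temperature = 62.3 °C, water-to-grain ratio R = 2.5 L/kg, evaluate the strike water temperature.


T_strike = (0.41/R)·(T_mash − T_grain) + T_mash
T_strike = (0.41/2.5)·(62.3 − 21.4) + 62.3

69.0076 °C


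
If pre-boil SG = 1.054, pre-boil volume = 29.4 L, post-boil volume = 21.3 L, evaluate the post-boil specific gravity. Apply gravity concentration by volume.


SG_post = 1 + (SG_pre − 1)·V_pre/V_post
pts_pre = (1.054 − 1)·1000 = 54.0000
pts_post = 54.0000·29.4/21.3 = 74.5352
SG_post = 1 + 74.5352/1000

1.0745


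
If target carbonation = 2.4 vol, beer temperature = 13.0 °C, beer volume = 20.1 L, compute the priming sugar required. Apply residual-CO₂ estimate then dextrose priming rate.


residual = 14.695·(0.01821 + 0.09011·e^(−0.04·T));  sugar = (target − residual)·4.0·V
residual = 14.695·(0.01821 + 0.09011·e^(−0.04·13.0)) = 1.0548
sugar = (2.4 − 1.0548)·4.0·20.1

108.1509 g


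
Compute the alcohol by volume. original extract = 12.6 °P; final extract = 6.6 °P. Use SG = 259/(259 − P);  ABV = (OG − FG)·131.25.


OG = 259/(259 − 12.6) = 1.0511
FG = 259/(259 − 6.6) = 1.0261
ABV = (1.0511 − 1.0261)·131.25

3.2796 % ABV


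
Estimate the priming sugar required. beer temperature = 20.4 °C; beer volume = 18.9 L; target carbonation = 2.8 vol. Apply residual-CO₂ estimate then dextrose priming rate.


residual = 14.695·(0.01821 + 0.09011·e^(−0.04·T));  sugar = (target − residual)·4.0·V
residual = 14.695·(0.01821 + 0.09011·e^(−0.04·20.4)) = 0.8531
sugar = (2.8 − 0.8531)·4.0·18.9

147.1827 g


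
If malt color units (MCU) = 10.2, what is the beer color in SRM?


SRM = 1.4922 · MCU^0.6859
SRM = 1.4922 · 10.2^0.6859

7.3388 SRM


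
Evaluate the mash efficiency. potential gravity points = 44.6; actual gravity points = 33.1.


efficiency = actual / potential × 100
efficiency = 33.1 / 44.6 × 100

74.2152 %


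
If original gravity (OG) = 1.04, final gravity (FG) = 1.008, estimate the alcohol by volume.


ABV = (OG − FG) · 131.25
ABV = (1.04 − 1.008) · 131.25

4.2000 % ABV


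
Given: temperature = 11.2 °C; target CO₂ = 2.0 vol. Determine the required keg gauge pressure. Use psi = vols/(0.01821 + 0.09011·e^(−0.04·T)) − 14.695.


psi = 2.0/(0.01821 + 0.09011·e^(−0.04·11.2)) − 14.695

11.6966 psi


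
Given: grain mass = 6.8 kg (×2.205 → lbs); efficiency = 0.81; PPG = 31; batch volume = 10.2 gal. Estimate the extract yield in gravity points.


points = lbs × PPG × eff / vol
lbs = 6.8 × 2.205 = 14.9940
points = 14.9940 × 31 × 0.81 / 10.2

36.9117 points


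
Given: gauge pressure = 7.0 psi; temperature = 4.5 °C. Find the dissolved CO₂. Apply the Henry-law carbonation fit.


vols = (P + 14.695)·(0.01821 + 0.09011·e^(−0.04·T))
vols = (7.0 + 14.695)·(0.01821 + 0.09011·e^(−0.04·4.5))

2.0280 volumes


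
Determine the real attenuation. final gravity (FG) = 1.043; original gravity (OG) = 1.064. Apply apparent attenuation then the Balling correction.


AA = (OG−FG)/(OG−1)·100;  RA = AA·0.8192
AA = (1.064 − 1.043)/(1.064 − 1)·100 = 32.8125
RA = 32.8125·0.8192

26.8800 %


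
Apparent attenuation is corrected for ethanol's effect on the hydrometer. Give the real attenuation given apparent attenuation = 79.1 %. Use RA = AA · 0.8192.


RA = 79.1 · 0.8192

64.7987 %


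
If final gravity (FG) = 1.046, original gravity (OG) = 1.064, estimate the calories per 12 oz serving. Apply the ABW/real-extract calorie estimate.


ABW = (OG−FG)·131.25·0.79/FG;  °P = 259 − 259/SG (for OG→OE and FG→AE);  RE = 0.1808·OE + 0.8192·AE;  Cal = (6.9·ABW + 4·(RE−0.1))·FG·3.55
ABW = (1.064 − 1.046)·131.25·0.79/1.046 = 1.7843
OE = 259 − 259/1.064 = 15.5789 °P
AE = 259 − 259/1.046 = 11.3901 °P
RE = 0.1808·15.5789 + 0.8192·11.3901 = 12.1474 °P
Cal = (6.9·1.7843 + 4·(12.1474−0.1))·1.046·3.55

224.6594 kcal


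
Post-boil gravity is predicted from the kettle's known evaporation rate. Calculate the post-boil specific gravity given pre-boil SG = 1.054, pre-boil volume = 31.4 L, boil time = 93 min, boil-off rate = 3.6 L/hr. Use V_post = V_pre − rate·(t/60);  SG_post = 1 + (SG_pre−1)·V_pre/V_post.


V_post = 31.4 − 3.6·(93/60) = 25.8200
SG_post = 1 + (1.054 − 1)·31.4/25.8200

1.0657


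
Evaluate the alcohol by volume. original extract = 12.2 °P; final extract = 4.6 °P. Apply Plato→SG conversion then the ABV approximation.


SG = 259/(259 − P);  ABV = (OG − FG)·131.25
OG = 259/(259 − 12.2) = 1.0494
FG = 259/(259 − 4.6) = 1.0181
ABV = (1.0494 − 1.0181)·131.25

4.1148 % ABV


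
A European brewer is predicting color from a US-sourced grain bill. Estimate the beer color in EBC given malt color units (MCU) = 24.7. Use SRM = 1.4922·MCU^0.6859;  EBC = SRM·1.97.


SRM = 1.4922·24.7^0.6859 = 13.4610
EBC = 13.4610·1.97

26.5182 EBC


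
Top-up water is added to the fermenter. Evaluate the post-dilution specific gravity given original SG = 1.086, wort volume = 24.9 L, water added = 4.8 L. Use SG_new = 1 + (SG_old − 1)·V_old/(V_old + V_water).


pts = (1.086 − 1)·1000·24.9/(24.9 + 4.8) = 72.1010
SG_new = 1 + 72.1010/1000

1.0721


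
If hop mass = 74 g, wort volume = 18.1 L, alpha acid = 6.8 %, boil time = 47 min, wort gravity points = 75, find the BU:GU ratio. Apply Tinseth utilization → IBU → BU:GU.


U = 1.65·0.000125^(GP/1000)·(1−e^(−0.04t))/4.15;  IBU = (α/100)·m·U·1000/V;  BU:GU = IBU/GP
U = 1.65·0.000125^(75/1000)·(1−e^(−0.04·47))/4.15 = 0.1717
IBU = (6.8/100)·74·0.1717·1000/18.1 = 47.7375
BU:GU = 47.7375/75

0.6365


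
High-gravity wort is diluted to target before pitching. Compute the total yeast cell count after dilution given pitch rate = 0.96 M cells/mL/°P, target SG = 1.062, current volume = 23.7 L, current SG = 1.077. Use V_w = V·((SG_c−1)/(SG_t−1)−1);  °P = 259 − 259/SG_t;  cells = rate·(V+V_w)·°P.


V_w = 23.7·((1.077−1)/(1.062−1)−1) = 5.7339
V_final = 23.7 + 5.7339 = 29.4339
°P = 259 − 259/1.062 = 15.1205
cells = 0.96·29.4339·15.1205

427.2534 billion cells


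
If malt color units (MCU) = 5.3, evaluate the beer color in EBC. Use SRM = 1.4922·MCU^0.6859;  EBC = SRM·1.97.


SRM = 1.4922·5.3^0.6859 = 4.6839
EBC = 4.6839·1.97

9.2273 EBC


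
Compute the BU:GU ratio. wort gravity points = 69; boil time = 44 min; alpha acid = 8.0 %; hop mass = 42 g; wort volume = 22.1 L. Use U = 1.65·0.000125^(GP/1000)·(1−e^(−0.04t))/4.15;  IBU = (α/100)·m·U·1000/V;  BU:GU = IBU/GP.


U = 1.65·0.000125^(69/1000)·(1−e^(−0.04·44))/4.15 = 0.1771
IBU = (8.0/100)·42·0.1771·1000/22.1 = 26.9201
BU:GU = 26.9201/69

0.3901


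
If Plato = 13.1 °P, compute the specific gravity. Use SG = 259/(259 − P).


SG = 259/(259 − 13.1)

1.0533


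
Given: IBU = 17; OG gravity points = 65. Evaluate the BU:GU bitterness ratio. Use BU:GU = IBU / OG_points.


BU:GU = 17 / 65

0.2615


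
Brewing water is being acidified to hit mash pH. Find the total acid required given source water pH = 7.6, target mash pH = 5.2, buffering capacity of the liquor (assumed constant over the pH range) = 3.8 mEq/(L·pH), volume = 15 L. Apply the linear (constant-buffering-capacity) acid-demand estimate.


acid = buffering capacity · (pH_source − pH_target) · V
acid = 3.8 · (7.6 − 5.2) · 15

136.8000 mEq


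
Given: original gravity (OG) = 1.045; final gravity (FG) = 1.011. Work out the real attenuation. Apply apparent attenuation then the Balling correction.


AA = (OG−FG)/(OG−1)·100;  RA = AA·0.8192
AA = (1.045 − 1.011)/(1.045 − 1)·100 = 75.5556
RA = 75.5556·0.8192

61.8951 %


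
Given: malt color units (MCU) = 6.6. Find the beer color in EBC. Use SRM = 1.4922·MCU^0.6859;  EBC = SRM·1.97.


SRM = 1.4922·6.6^0.6859 = 5.4444
EBC = 5.4444·1.97

10.7255 EBC


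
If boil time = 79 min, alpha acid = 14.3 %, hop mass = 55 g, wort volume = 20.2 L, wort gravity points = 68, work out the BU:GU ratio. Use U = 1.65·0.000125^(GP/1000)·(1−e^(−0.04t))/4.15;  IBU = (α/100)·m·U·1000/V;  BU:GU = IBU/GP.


U = 1.65·0.000125^(68/1000)·(1−e^(−0.04·79))/4.15 = 0.2066
IBU = (14.3/100)·55·0.2066·1000/20.2 = 80.4536
BU:GU = 80.4536/68

1.1831


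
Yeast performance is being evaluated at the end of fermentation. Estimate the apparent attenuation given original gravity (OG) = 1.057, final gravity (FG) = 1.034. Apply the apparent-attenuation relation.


AA = (OG − FG)/(OG − 1) · 100
AA = (1.057 − 1.034)/(1.057 − 1) · 100

40.3509 %


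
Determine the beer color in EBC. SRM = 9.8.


EBC = SRM · 1.97
EBC = 9.8 · 1.97

19.3060 EBC


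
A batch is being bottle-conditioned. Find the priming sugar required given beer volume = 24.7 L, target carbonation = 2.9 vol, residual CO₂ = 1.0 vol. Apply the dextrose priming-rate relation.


sugar = (target − residual)·4.0·V
sugar = (2.9 − 1.0)·4.0·24.7

187.7200 g


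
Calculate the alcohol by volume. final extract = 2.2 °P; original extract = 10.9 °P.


SG = 259/(259 − P);  ABV = (OG − FG)·131.25
OG = 259/(259 − 10.9) = 1.0439
FG = 259/(259 − 2.2) = 1.0086
ABV = (1.0439 − 1.0086)·131.25

4.6419 % ABV


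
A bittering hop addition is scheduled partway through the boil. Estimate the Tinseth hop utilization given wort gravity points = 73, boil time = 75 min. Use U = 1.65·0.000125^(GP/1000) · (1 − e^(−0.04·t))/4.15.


bigness = 1.65·0.000125^(73/1000) = 0.8562
boil_factor = (1 − e^(−0.04·75))/4.15 = 0.2290
U = 0.8562 · 0.2290

0.1960


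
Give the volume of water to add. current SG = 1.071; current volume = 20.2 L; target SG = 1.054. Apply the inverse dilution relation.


V_water = V·((SG_curr − 1)/(SG_target − 1) − 1)
V_water = 20.2·((1.071 − 1)/(1.054 − 1) − 1)

6.3593 L


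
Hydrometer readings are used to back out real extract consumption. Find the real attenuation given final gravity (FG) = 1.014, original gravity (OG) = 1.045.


AA = (OG−FG)/(OG−1)·100;  RA = AA·0.8192
AA = (1.045 − 1.014)/(1.045 − 1)·100 = 68.8889
RA = 68.8889·0.8192

56.4338 %


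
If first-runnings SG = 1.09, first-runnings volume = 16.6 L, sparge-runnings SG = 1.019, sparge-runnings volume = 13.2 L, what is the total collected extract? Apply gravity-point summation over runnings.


total = Σ (SG_i − 1)·1000·V_i
first = (1.09 − 1)·1000·16.6 = 1494.0000
sparge = (1.019 − 1)·1000·13.2 = 250.8000
total = 1494.0000 + 250.8000

1744.8000 gravity·L


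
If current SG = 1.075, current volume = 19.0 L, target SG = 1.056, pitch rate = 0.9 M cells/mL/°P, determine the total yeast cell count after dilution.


V_w = V·((SG_c−1)/(SG_t−1)−1);  °P = 259 − 259/SG_t;  cells = rate·(V+V_w)·°P
V_w = 19.0·((1.075−1)/(1.056−1)−1) = 6.4464
V_final = 19.0 + 6.4464 = 25.4464
°P = 259 − 259/1.056 = 13.7348
cells = 0.9·25.4464·13.7348

314.5526 billion cells


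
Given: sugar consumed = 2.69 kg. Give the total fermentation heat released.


Q = m_sugar · 590 kJ/kg
Q = 2.69 · 590

1587.1000 kJ


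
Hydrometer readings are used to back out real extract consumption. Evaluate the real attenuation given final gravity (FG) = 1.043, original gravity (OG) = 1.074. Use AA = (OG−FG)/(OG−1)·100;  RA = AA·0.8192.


AA = (1.074 − 1.043)/(1.074 − 1)·100 = 41.8919
RA = 41.8919·0.8192

34.3178 %


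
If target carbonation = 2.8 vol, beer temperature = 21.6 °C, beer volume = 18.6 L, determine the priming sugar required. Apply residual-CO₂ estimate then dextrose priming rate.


residual = 14.695·(0.01821 + 0.09011·e^(−0.04·T));  sugar = (target − residual)·4.0·V
residual = 14.695·(0.01821 + 0.09011·e^(−0.04·21.6)) = 0.8257
sugar = (2.8 − 0.8257)·4.0·18.6

146.8882 g


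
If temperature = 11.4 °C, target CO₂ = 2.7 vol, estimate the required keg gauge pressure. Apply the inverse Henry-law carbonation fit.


psi = vols/(0.01821 + 0.09011·e^(−0.04·T)) − 14.695
psi = 2.7/(0.01821 + 0.09011·e^(−0.04·11.4)) − 14.695

21.1506 psi


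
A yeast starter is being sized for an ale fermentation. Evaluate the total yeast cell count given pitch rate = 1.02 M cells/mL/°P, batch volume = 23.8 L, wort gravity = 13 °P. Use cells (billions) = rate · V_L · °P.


cells = 1.02 · 23.8 · 13

315.5880 billion cells


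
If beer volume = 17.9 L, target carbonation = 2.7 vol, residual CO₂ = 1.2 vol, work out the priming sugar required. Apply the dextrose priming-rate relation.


sugar = (target − residual)·4.0·V
sugar = (2.7 − 1.2)·4.0·17.9

107.4000 g


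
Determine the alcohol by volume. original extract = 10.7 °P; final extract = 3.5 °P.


SG = 259/(259 − P);  ABV = (OG − FG)·131.25
OG = 259/(259 − 10.7) = 1.0431
FG = 259/(259 − 3.5) = 1.0137
ABV = (1.0431 − 1.0137)·131.25

3.8580 % ABV


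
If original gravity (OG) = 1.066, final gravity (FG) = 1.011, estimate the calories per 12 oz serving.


ABW = (OG−FG)·131.25·0.79/FG;  °P = 259 − 259/SG (for OG→OE and FG→AE);  RE = 0.1808·OE + 0.8192·AE;  Cal = (6.9·ABW + 4·(RE−0.1))·FG·3.55
ABW = (1.066 − 1.011)·131.25·0.79/1.011 = 5.6408
OE = 259 − 259/1.066 = 16.0356 °P
AE = 259 − 259/1.011 = 2.8180 °P
RE = 0.1808·16.0356 + 0.8192·2.8180 = 5.2078 °P
Cal = (6.9·5.6408 + 4·(5.2078−0.1))·1.011·3.55

213.0183 kcal


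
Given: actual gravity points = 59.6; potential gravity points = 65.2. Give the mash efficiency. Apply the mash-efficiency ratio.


efficiency = actual / potential × 100
efficiency = 59.6 / 65.2 × 100

91.4110 %


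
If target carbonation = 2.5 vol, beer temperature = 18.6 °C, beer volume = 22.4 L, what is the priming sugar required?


residual = 14.695·(0.01821 + 0.09011·e^(−0.04·T));  sugar = (target − residual)·4.0·V
residual = 14.695·(0.01821 + 0.09011·e^(−0.04·18.6)) = 0.8969
sugar = (2.5 − 0.8969)·4.0·22.4

143.6420 g


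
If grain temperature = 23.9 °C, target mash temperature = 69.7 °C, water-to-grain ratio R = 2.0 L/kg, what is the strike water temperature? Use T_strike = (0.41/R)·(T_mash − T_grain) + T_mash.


T_strike = (0.41/2.0)·(69.7 − 23.9) + 69.7

79.0890 °C


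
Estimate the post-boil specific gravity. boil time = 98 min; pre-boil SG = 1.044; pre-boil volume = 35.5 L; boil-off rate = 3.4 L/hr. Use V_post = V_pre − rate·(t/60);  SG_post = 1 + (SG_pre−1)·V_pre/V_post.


V_post = 35.5 − 3.4·(98/60) = 29.9467
SG_post = 1 + (1.044 − 1)·35.5/29.9467

1.0522


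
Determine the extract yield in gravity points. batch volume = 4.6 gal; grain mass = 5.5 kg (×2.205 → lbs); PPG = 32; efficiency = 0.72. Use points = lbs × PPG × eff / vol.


lbs = 5.5 × 2.205 = 12.1275
points = 12.1275 × 32 × 0.72 / 4.6

60.7430 points


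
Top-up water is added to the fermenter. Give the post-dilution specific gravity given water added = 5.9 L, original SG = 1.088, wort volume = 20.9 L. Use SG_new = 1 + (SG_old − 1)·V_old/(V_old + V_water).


pts = (1.088 − 1)·1000·20.9/(20.9 + 5.9) = 68.6269
SG_new = 1 + 68.6269/1000

1.0686


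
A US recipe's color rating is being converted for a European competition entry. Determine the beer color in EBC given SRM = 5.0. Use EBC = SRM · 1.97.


EBC = 5.0 · 1.97

9.8500 EBC


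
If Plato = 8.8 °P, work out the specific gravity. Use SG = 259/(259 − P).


SG = 259/(259 − 8.8)

1.0352


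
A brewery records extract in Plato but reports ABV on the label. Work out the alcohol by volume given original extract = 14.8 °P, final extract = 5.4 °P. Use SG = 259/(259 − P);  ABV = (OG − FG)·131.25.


OG = 259/(259 − 14.8) = 1.0606
FG = 259/(259 − 5.4) = 1.0213
ABV = (1.0606 − 1.0213)·131.25

5.1598 % ABV


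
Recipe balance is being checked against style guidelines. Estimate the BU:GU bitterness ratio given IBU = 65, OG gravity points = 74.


BU:GU = IBU / OG_points
BU:GU = 65 / 74

0.8784


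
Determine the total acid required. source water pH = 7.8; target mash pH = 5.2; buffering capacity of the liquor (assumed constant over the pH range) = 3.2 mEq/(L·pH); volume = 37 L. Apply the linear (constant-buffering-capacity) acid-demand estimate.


acid = buffering capacity · (pH_source − pH_target) · V
acid = 3.2 · (7.8 − 5.2) · 37

307.8400 mEq


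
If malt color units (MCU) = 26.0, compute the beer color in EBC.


SRM = 1.4922·MCU^0.6859;  EBC = SRM·1.97
SRM = 1.4922·26.0^0.6859 = 13.9430
EBC = 13.9430·1.97

27.4678 EBC


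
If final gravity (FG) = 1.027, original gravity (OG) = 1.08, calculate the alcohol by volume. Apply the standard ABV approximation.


ABV = (OG − FG) · 131.25
ABV = (1.08 − 1.027) · 131.25

6.9563 % ABV


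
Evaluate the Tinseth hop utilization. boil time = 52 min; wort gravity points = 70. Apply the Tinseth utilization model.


U = 1.65·0.000125^(GP/1000) · (1 − e^(−0.04·t))/4.15
bigness = 1.65·0.000125^(70/1000) = 0.8796
boil_factor = (1 − e^(−0.04·52))/4.15 = 0.2109
U = 0.8796 · 0.2109

0.1855


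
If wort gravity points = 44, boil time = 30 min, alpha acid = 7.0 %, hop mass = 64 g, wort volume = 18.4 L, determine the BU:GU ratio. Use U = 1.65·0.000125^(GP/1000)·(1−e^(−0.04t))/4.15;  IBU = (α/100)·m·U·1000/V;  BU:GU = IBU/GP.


U = 1.65·0.000125^(44/1000)·(1−e^(−0.04·30))/4.15 = 0.1871
IBU = (7.0/100)·64·0.1871·1000/18.4 = 45.5530
BU:GU = 45.5530/44

1.0353


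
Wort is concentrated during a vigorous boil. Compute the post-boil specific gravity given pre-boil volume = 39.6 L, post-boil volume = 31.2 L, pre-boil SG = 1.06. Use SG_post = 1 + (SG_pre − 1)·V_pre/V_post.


pts_pre = (1.06 − 1)·1000 = 60.0000
pts_post = 60.0000·39.6/31.2 = 76.1538
SG_post = 1 + 76.1538/1000

1.0762


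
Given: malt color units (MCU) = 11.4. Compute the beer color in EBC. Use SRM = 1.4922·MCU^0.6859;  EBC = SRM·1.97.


SRM = 1.4922·11.4^0.6859 = 7.9206
EBC = 7.9206·1.97

15.6036 EBC


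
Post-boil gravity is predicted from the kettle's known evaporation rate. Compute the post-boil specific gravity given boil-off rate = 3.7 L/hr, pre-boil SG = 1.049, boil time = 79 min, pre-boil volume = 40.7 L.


V_post = V_pre − rate·(t/60);  SG_post = 1 + (SG_pre−1)·V_pre/V_post
V_post = 40.7 − 3.7·(79/60) = 35.8283
SG_post = 1 + (1.049 − 1)·40.7/35.8283

1.0557


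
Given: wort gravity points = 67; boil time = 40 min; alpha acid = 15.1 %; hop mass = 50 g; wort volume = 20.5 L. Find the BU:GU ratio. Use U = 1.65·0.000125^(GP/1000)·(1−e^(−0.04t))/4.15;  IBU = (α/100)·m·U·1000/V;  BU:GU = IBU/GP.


U = 1.65·0.000125^(67/1000)·(1−e^(−0.04·40))/4.15 = 0.1738
IBU = (15.1/100)·50·0.1738·1000/20.5 = 64.0002
BU:GU = 64.0002/67

0.9552


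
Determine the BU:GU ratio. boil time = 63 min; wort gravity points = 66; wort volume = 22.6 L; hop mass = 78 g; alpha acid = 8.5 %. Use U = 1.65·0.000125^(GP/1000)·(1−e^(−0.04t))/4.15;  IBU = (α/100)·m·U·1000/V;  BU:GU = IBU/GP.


U = 1.65·0.000125^(66/1000)·(1−e^(−0.04·63))/4.15 = 0.2020
IBU = (8.5/100)·78·0.2020·1000/22.6 = 59.2663
BU:GU = 59.2663/66

0.8980


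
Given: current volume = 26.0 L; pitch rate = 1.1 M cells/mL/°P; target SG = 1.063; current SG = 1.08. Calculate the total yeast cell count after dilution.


V_w = V·((SG_c−1)/(SG_t−1)−1);  °P = 259 − 259/SG_t;  cells = rate·(V+V_w)·°P
V_w = 26.0·((1.08−1)/(1.063−1)−1) = 7.0159
V_final = 26.0 + 7.0159 = 33.0159
°P = 259 − 259/1.063 = 15.3500
cells = 1.1·33.0159·15.3500

557.4713 billion cells


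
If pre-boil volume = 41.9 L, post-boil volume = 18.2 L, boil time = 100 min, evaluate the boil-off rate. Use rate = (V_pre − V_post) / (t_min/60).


rate = (41.9 − 18.2) / (100/60)

14.2200 L/hr


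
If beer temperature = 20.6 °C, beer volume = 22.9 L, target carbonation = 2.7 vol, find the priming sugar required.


residual = 14.695·(0.01821 + 0.09011·e^(−0.04·T));  sugar = (target − residual)·4.0·V
residual = 14.695·(0.01821 + 0.09011·e^(−0.04·20.6)) = 0.8485
sugar = (2.7 − 0.8485)·4.0·22.9

169.5999 g


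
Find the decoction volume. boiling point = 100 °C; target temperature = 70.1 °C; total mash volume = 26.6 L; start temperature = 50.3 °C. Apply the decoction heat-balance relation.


V_dec = V_total·(T_target − T_start)/(T_boil − T_start)
V_dec = 26.6·(70.1 − 50.3)/(100 − 50.3)

10.5972 L


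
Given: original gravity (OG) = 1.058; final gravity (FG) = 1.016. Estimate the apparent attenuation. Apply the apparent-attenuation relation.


AA = (OG − FG)/(OG − 1) · 100
AA = (1.058 − 1.016)/(1.058 − 1) · 100

72.4138 %


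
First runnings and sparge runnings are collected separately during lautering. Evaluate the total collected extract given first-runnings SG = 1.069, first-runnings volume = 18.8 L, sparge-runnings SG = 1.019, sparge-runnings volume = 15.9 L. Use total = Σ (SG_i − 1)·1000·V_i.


first = (1.069 − 1)·1000·18.8 = 1297.2000
sparge = (1.019 − 1)·1000·15.9 = 302.1000
total = 1297.2000 + 302.1000

1599.3000 gravity·L


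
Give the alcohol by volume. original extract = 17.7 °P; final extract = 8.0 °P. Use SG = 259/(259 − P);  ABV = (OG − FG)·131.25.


OG = 259/(259 − 17.7) = 1.0734
FG = 259/(259 − 8.0) = 1.0319
ABV = (1.0734 − 1.0319)·131.25

5.4443 % ABV


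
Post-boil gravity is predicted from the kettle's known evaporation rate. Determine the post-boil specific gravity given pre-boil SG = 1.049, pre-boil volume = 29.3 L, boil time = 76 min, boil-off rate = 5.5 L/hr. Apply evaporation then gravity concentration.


V_post = V_pre − rate·(t/60);  SG_post = 1 + (SG_pre−1)·V_pre/V_post
V_post = 29.3 − 5.5·(76/60) = 22.3333
SG_post = 1 + (1.049 − 1)·29.3/22.3333

1.0643


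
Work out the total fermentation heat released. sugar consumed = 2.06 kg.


Q = m_sugar · 590 kJ/kg
Q = 2.06 · 590

1215.4000 kJ


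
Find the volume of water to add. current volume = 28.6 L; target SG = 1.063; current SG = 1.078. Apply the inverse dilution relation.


V_water = V·((SG_curr − 1)/(SG_target − 1) − 1)
V_water = 28.6·((1.078 − 1)/(1.063 − 1) − 1)

6.8095 L


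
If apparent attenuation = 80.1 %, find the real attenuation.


RA = AA · 0.8192
RA = 80.1 · 0.8192

65.6179 %


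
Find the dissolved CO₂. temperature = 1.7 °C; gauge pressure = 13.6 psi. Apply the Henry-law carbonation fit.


vols = (P + 14.695)·(0.01821 + 0.09011·e^(−0.04·T))
vols = (13.6 + 14.695)·(0.01821 + 0.09011·e^(−0.04·1.7))

2.8973 volumes


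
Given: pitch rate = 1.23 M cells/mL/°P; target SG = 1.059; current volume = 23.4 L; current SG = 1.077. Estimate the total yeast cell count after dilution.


V_w = V·((SG_c−1)/(SG_t−1)−1);  °P = 259 − 259/SG_t;  cells = rate·(V+V_w)·°P
V_w = 23.4·((1.077−1)/(1.059−1)−1) = 7.1390
V_final = 23.4 + 7.1390 = 30.5390
°P = 259 − 259/1.059 = 14.4297
cells = 1.23·30.5390·14.4297

542.0202 billion cells


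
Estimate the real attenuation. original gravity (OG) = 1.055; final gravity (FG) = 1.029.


AA = (OG−FG)/(OG−1)·100;  RA = AA·0.8192
AA = (1.055 − 1.029)/(1.055 − 1)·100 = 47.2727
RA = 47.2727·0.8192

38.7258 %


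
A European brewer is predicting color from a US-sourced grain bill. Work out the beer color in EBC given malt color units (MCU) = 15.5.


SRM = 1.4922·MCU^0.6859;  EBC = SRM·1.97
SRM = 1.4922·15.5^0.6859 = 9.7786
EBC = 9.7786·1.97

19.2638 EBC


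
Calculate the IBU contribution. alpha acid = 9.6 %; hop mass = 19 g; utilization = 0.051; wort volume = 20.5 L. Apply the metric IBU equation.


IBU = (α/100)·mass·U·1000 / V
IBU = (9.6/100)·19·0.051·1000 / 20.5

4.5378 IBU


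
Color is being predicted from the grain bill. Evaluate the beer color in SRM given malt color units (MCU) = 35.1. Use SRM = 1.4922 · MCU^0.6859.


SRM = 1.4922 · 35.1^0.6859

17.1298 SRM


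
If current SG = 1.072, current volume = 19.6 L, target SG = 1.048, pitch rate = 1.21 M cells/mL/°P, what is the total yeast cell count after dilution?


V_w = V·((SG_c−1)/(SG_t−1)−1);  °P = 259 − 259/SG_t;  cells = rate·(V+V_w)·°P
V_w = 19.6·((1.072−1)/(1.048−1)−1) = 9.8000
V_final = 19.6 + 9.8000 = 29.4000
°P = 259 − 259/1.048 = 11.8626
cells = 1.21·29.4000·11.8626

422.0000 billion cells


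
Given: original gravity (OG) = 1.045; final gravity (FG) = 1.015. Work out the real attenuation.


AA = (OG−FG)/(OG−1)·100;  RA = AA·0.8192
AA = (1.045 − 1.015)/(1.045 − 1)·100 = 66.6667
RA = 66.6667·0.8192

54.6133 %


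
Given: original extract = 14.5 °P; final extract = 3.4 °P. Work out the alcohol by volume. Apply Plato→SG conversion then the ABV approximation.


SG = 259/(259 − P);  ABV = (OG − FG)·131.25
OG = 259/(259 − 14.5) = 1.0593
FG = 259/(259 − 3.4) = 1.0133
ABV = (1.0593 − 1.0133)·131.25

6.0379 % ABV


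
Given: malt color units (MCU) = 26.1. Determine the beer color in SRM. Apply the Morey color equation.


SRM = 1.4922 · MCU^0.6859
SRM = 1.4922 · 26.1^0.6859

13.9798 SRM


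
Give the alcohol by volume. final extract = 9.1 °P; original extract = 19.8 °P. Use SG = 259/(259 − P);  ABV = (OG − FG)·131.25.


OG = 259/(259 − 19.8) = 1.0828
FG = 259/(259 − 9.1) = 1.0364
ABV = (1.0828 − 1.0364)·131.25

6.0849 % ABV


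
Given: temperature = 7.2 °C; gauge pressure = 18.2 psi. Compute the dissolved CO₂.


vols = (P + 14.695)·(0.01821 + 0.09011·e^(−0.04·T))
vols = (18.2 + 14.695)·(0.01821 + 0.09011·e^(−0.04·7.2))

2.8214 volumes


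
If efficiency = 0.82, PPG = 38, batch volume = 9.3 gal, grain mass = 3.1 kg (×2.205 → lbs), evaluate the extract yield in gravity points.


points = lbs × PPG × eff / vol
lbs = 3.1 × 2.205 = 6.8355
points = 6.8355 × 38 × 0.82 / 9.3

22.9026 points


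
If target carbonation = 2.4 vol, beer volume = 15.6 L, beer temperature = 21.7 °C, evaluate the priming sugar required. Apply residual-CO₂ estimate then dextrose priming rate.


residual = 14.695·(0.01821 + 0.09011·e^(−0.04·T));  sugar = (target − residual)·4.0·V
residual = 14.695·(0.01821 + 0.09011·e^(−0.04·21.7)) = 0.8235
sugar = (2.4 − 0.8235)·4.0·15.6

98.3756 g


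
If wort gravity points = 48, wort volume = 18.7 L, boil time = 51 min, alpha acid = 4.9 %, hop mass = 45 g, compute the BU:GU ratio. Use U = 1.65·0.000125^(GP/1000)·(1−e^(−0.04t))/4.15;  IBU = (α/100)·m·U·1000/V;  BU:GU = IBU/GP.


U = 1.65·0.000125^(48/1000)·(1−e^(−0.04·51))/4.15 = 0.2247
IBU = (4.9/100)·45·0.2247·1000/18.7 = 26.4947
BU:GU = 26.4947/48

0.5520


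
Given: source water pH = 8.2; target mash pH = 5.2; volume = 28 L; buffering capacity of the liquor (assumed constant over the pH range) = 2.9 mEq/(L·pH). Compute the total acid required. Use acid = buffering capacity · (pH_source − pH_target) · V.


acid = 2.9 · (8.2 − 5.2) · 28

243.6000 mEq


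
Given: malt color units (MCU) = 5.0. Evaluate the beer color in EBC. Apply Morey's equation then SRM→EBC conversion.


SRM = 1.4922·MCU^0.6859;  EBC = SRM·1.97
SRM = 1.4922·5.0^0.6859 = 4.5004
EBC = 4.5004·1.97

8.8658 EBC


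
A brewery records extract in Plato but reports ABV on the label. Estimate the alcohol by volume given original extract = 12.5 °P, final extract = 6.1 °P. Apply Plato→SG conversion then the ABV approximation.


SG = 259/(259 − P);  ABV = (OG − FG)·131.25
OG = 259/(259 − 12.5) = 1.0507
FG = 259/(259 − 6.1) = 1.0241
ABV = (1.0507 − 1.0241)·131.25

3.4899 % ABV


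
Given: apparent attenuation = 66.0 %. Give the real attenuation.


RA = AA · 0.8192
RA = 66.0 · 0.8192

54.0672 %


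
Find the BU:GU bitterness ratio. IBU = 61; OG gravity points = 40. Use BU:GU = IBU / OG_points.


BU:GU = 61 / 40

1.5250


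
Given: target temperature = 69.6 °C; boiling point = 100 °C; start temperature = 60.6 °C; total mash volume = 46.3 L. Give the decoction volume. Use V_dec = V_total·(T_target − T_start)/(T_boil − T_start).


V_dec = 46.3·(69.6 − 60.6)/(100 − 60.6)

10.5761 L


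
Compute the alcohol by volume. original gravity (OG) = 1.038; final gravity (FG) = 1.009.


ABV = (OG − FG) · 131.25
ABV = (1.038 − 1.009) · 131.25

3.8063 % ABV


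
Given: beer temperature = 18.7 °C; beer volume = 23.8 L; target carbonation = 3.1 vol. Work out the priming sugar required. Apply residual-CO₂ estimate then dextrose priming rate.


residual = 14.695·(0.01821 + 0.09011·e^(−0.04·T));  sugar = (target − residual)·4.0·V
residual = 14.695·(0.01821 + 0.09011·e^(−0.04·18.7)) = 0.8943
sugar = (3.1 − 0.8943)·4.0·23.8

209.9788 g


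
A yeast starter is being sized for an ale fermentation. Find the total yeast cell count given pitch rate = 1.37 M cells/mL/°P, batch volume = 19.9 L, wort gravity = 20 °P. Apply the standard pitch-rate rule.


cells (billions) = rate · V_L · °P
cells = 1.37 · 19.9 · 20

545.2600 billion cells


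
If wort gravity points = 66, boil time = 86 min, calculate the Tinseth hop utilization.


U = 1.65·0.000125^(GP/1000) · (1 − e^(−0.04·t))/4.15
bigness = 1.65·0.000125^(66/1000) = 0.9118
boil_factor = (1 − e^(−0.04·86))/4.15 = 0.2332
U = 0.9118 · 0.2332

0.2127


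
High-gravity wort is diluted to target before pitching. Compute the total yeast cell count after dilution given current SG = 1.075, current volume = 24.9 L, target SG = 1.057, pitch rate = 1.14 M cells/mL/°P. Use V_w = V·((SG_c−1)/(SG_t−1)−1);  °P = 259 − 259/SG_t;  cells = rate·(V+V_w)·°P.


V_w = 24.9·((1.075−1)/(1.057−1)−1) = 7.8632
V_final = 24.9 + 7.8632 = 32.7632
°P = 259 − 259/1.057 = 13.9669
cells = 1.14·32.7632·13.9669

521.6632 billion cells


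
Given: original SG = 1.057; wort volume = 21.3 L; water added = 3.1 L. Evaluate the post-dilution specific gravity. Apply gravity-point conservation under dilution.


SG_new = 1 + (SG_old − 1)·V_old/(V_old + V_water)
pts = (1.057 − 1)·1000·21.3/(21.3 + 3.1) = 49.7582
SG_new = 1 + 49.7582/1000

1.0498


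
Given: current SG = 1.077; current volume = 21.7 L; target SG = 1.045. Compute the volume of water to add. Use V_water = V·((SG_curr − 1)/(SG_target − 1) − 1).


V_water = 21.7·((1.077 − 1)/(1.045 − 1) − 1)

15.4311 L


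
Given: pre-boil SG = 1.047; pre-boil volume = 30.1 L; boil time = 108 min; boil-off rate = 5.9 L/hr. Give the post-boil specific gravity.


V_post = V_pre − rate·(t/60);  SG_post = 1 + (SG_pre−1)·V_pre/V_post
V_post = 30.1 − 5.9·(108/60) = 19.4800
SG_post = 1 + (1.047 − 1)·30.1/19.4800

1.0726


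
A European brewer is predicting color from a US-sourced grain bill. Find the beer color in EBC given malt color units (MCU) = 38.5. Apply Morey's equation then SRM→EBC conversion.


SRM = 1.4922·MCU^0.6859;  EBC = SRM·1.97
SRM = 1.4922·38.5^0.6859 = 18.2513
EBC = 18.2513·1.97

35.9551 EBC


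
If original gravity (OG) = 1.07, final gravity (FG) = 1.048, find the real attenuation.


AA = (OG−FG)/(OG−1)·100;  RA = AA·0.8192
AA = (1.07 − 1.048)/(1.07 − 1)·100 = 31.4286
RA = 31.4286·0.8192

25.7463 %


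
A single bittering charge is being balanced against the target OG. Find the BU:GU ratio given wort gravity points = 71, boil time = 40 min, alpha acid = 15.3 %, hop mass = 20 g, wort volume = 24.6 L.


U = 1.65·0.000125^(GP/1000)·(1−e^(−0.04t))/4.15;  IBU = (α/100)·m·U·1000/V;  BU:GU = IBU/GP
U = 1.65·0.000125^(71/1000)·(1−e^(−0.04·40))/4.15 = 0.1676
IBU = (15.3/100)·20·0.1676·1000/24.6 = 20.8527
BU:GU = 20.8527/71

0.2937


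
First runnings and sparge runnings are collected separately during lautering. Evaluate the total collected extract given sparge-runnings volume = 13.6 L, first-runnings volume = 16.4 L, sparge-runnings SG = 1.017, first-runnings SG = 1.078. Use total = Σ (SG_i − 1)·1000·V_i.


first = (1.078 − 1)·1000·16.4 = 1279.2000
sparge = (1.017 − 1)·1000·13.6 = 231.2000
total = 1279.2000 + 231.2000

1510.4000 gravity·L


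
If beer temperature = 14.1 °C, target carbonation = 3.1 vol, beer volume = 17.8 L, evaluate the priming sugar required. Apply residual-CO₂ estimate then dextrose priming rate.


residual = 14.695·(0.01821 + 0.09011·e^(−0.04·T));  sugar = (target − residual)·4.0·V
residual = 14.695·(0.01821 + 0.09011·e^(−0.04·14.1)) = 1.0210
sugar = (3.1 − 1.0210)·4.0·17.8

148.0282 g


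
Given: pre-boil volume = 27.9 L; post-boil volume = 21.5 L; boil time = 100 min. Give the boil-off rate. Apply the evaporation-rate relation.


rate = (V_pre − V_post) / (t_min/60)
rate = (27.9 − 21.5) / (100/60)

3.8400 L/hr


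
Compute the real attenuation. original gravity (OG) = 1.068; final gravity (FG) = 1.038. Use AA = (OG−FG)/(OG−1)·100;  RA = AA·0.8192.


AA = (1.068 − 1.038)/(1.068 − 1)·100 = 44.1176
RA = 44.1176·0.8192

36.1412 %


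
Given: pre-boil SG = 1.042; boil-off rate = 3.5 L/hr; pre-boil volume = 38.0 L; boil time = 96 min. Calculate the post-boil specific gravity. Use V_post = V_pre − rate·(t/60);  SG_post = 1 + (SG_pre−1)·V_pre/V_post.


V_post = 38.0 − 3.5·(96/60) = 32.4000
SG_post = 1 + (1.042 − 1)·38.0/32.4000

1.0493


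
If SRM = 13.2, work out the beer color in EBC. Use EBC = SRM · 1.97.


EBC = 13.2 · 1.97

26.0040 EBC
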